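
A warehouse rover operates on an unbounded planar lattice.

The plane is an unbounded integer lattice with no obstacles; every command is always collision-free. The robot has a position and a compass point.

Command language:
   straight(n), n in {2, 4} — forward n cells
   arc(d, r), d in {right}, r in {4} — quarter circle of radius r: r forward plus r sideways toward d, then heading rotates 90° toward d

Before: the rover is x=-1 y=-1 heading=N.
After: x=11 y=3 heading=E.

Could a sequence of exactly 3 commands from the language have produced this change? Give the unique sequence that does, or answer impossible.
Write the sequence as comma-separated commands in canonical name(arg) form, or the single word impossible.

arc(right, 4), straight(4), straight(4)

key: position moved to (11,3) AND the heading swung to E — translation plus rotation needed
begin: x=-1 y=-1 heading=N
step 1 (arc(right, 4)): x=3 y=3 heading=E
step 2 (straight(4)): x=7 y=3 heading=E
step 3 (straight(4)): x=11 y=3 heading=E
no rival 3-sequence matches.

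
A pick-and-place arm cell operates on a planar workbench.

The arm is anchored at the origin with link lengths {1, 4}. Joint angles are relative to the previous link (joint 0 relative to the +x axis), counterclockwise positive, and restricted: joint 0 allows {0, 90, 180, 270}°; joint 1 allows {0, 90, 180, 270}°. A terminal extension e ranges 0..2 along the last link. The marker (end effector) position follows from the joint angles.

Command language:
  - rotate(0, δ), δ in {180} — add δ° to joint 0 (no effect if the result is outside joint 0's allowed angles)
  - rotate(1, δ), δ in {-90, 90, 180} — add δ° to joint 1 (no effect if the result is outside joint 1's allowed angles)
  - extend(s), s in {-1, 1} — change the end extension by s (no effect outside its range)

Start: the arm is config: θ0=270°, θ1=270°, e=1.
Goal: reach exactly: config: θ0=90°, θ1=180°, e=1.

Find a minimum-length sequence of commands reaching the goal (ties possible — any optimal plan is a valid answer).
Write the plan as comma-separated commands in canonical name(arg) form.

t0: config: θ0=270°, θ1=270°, e=1
step 1 (rotate(0, 180)): config: θ0=90°, θ1=270°, e=1
step 2 (rotate(1, -90)): config: θ0=90°, θ1=180°, e=1
no 1-step plan works, so 2 is optimal.

rotate(0, 180), rotate(1, -90)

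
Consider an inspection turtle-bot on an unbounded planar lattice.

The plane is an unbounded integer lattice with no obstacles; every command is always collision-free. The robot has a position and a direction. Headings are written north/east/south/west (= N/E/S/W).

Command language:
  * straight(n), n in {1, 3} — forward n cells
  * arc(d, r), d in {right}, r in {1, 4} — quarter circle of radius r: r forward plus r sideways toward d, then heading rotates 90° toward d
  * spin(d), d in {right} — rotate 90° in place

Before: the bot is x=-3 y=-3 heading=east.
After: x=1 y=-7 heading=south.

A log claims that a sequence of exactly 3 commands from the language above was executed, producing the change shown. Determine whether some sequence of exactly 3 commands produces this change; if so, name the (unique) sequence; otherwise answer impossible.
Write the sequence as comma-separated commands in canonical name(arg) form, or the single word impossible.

key: cell and facing (now S) both changed — the 3 commands mix motion and turning
start: x=-3 y=-3 heading=east
[1] after straight(3): x=0 y=-3 heading=east
[2] after arc(right, 1): x=1 y=-4 heading=south
[3] after straight(3): x=1 y=-7 heading=south
uniquely the one of 125 3-step routes that fits.

straight(3), arc(right, 1), straight(3)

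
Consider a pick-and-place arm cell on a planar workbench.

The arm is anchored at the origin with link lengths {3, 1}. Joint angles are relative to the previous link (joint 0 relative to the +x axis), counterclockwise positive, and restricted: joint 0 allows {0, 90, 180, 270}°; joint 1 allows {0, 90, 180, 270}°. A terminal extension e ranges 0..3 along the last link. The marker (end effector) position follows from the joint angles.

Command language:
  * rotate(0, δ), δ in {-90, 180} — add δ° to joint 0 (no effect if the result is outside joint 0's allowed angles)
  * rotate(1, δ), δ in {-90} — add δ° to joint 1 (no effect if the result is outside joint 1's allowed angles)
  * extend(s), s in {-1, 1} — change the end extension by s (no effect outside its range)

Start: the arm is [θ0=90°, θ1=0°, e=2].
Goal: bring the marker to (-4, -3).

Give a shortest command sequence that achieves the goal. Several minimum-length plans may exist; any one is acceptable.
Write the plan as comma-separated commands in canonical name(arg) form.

begin: [θ0=90°, θ1=0°, e=2]
step 1 (rotate(1, -90)): [θ0=90°, θ1=270°, e=2]
step 2 (extend(1)): [θ0=90°, θ1=270°, e=3]
step 3 (rotate(0, 180)): [θ0=270°, θ1=270°, e=3]
no 2-step plan works, so 3 is optimal.

rotate(1, -90), extend(1), rotate(0, 180)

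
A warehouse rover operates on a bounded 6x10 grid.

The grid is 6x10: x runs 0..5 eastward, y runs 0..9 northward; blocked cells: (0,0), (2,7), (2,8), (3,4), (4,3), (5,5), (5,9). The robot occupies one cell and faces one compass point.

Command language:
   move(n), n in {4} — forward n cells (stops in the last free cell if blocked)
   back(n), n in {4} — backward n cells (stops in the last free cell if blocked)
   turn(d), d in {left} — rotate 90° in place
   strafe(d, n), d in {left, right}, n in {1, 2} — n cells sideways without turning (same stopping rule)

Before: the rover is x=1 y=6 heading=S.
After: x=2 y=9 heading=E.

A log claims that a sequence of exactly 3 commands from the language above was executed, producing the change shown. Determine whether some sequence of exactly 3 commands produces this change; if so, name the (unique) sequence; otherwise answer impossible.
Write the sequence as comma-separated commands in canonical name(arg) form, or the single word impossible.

key: back(4) runs into the grid edge before its full distance
initial: x=1 y=6 heading=S
step 1 (back(4)): x=1 y=9 heading=S
step 2 (strafe(left, 1)): x=2 y=9 heading=S
step 3 (turn(left)): x=2 y=9 heading=E
no other 3-command option fits: unique.

back(4), strafe(left, 1), turn(left)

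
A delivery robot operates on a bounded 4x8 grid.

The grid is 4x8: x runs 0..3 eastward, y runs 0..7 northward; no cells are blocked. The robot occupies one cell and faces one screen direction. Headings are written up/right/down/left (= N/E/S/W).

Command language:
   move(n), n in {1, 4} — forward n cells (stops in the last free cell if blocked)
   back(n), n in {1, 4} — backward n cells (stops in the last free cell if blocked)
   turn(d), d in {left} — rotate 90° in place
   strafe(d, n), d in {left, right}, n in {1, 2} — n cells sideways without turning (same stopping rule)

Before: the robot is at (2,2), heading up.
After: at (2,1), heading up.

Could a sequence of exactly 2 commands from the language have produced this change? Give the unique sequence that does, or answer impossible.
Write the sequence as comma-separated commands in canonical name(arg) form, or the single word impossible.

key: back(4) runs into the grid edge before its full distance
from: at (2,2), heading up
[1] after back(4): at (2,0), heading up
[2] after move(1): at (2,1), heading up
no rival 2-sequence matches.

back(4), move(1)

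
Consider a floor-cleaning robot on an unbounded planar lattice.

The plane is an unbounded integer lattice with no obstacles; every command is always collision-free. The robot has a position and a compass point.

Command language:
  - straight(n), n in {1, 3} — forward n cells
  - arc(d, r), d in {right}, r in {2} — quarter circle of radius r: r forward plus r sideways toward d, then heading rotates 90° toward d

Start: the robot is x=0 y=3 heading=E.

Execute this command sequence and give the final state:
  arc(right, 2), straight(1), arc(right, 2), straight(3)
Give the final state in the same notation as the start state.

initial: x=0 y=3 heading=E
t=1 arc(right, 2) ⇒ x=2 y=1 heading=S
t=2 straight(1) ⇒ x=2 y=0 heading=S
t=3 arc(right, 2) ⇒ x=0 y=-2 heading=W
t=4 straight(3) ⇒ x=-3 y=-2 heading=W

x=-3 y=-2 heading=W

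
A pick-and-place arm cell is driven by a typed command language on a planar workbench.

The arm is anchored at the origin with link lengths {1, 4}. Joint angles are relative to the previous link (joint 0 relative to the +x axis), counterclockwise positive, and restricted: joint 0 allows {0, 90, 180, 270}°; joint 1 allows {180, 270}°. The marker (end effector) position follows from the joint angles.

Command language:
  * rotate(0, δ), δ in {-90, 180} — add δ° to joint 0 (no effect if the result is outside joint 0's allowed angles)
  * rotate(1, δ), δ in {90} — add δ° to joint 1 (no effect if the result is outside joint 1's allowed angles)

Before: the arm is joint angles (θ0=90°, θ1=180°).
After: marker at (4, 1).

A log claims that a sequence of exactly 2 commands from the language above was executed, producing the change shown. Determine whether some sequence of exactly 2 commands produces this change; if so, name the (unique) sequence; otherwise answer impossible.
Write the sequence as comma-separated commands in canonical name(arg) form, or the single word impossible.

start: joint angles (θ0=90°, θ1=180°)
[1] after rotate(1, 90): joint angles (θ0=90°, θ1=270°)
[2] after rotate(1, 90): joint angles (θ0=90°, θ1=270°)
uniquely the one of 9 2-step routes that fits.

rotate(1, 90), rotate(1, 90)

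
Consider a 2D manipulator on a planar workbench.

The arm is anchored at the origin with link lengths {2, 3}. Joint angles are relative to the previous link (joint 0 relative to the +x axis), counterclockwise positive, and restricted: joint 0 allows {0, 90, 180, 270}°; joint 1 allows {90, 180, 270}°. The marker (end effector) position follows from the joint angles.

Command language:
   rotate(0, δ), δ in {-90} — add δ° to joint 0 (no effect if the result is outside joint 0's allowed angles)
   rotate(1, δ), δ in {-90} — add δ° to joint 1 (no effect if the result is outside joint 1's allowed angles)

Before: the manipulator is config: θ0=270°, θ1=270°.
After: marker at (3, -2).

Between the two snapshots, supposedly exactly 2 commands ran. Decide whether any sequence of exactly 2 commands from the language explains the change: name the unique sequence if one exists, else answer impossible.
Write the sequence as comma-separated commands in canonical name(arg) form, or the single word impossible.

rotate(1, -90), rotate(1, -90)

start: config: θ0=270°, θ1=270°
1. rotate(1, -90) → config: θ0=270°, θ1=180°
2. rotate(1, -90) → config: θ0=270°, θ1=90°
no other 2-command option fits: unique.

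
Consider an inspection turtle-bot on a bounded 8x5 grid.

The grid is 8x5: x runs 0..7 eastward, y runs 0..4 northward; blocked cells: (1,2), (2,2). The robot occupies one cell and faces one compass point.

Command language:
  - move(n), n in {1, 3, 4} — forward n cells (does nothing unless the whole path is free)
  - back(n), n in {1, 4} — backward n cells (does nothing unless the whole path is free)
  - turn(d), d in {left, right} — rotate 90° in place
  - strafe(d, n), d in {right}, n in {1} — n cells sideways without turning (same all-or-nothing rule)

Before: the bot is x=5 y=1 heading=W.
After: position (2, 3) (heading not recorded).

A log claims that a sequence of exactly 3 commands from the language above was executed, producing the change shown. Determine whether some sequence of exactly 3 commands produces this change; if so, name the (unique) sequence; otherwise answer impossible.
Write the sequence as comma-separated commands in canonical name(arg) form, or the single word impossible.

key: order matters: swapping strafe(right, 1) and move(3) lands elsewhere
initial: x=5 y=1 heading=W
1. strafe(right, 1) → x=5 y=2 heading=W
2. strafe(right, 1) → x=5 y=3 heading=W
3. move(3) → x=2 y=3 heading=W
all 512 alternatives checked — unique.

strafe(right, 1), strafe(right, 1), move(3)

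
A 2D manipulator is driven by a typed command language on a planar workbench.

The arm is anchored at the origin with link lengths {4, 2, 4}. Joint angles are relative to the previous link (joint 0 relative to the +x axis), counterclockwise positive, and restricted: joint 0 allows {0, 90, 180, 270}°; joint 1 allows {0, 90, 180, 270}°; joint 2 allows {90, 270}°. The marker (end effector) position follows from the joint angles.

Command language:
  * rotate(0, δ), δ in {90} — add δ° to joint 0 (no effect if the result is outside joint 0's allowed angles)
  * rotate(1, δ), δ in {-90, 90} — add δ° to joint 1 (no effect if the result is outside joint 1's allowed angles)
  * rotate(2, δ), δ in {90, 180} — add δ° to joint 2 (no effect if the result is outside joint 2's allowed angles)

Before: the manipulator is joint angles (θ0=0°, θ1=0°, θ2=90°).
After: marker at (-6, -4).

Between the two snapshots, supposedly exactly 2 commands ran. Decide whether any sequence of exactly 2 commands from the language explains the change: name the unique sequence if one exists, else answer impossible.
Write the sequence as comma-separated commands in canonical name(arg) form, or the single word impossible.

t0: joint angles (θ0=0°, θ1=0°, θ2=90°)
1. rotate(0, 90) → joint angles (θ0=90°, θ1=0°, θ2=90°)
2. rotate(0, 90) → joint angles (θ0=180°, θ1=0°, θ2=90°)
uniquely the one of 25 2-step routes that fits.

rotate(0, 90), rotate(0, 90)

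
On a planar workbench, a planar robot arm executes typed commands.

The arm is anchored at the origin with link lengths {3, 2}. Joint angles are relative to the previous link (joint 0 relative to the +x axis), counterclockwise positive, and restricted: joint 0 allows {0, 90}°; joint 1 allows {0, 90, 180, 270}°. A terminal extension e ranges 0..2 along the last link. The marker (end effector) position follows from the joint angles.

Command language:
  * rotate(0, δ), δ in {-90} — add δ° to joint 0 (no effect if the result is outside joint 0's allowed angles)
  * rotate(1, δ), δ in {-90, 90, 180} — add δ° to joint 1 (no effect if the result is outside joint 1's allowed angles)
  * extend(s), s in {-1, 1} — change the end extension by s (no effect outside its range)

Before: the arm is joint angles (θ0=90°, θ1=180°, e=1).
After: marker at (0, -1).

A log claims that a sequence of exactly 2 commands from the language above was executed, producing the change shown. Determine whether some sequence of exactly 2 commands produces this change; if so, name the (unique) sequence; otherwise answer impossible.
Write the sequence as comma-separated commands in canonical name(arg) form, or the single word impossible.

start: joint angles (θ0=90°, θ1=180°, e=1)
[1] after extend(1): joint angles (θ0=90°, θ1=180°, e=2)
[2] after extend(1): joint angles (θ0=90°, θ1=180°, e=2)
no other 2-command option fits: unique.

extend(1), extend(1)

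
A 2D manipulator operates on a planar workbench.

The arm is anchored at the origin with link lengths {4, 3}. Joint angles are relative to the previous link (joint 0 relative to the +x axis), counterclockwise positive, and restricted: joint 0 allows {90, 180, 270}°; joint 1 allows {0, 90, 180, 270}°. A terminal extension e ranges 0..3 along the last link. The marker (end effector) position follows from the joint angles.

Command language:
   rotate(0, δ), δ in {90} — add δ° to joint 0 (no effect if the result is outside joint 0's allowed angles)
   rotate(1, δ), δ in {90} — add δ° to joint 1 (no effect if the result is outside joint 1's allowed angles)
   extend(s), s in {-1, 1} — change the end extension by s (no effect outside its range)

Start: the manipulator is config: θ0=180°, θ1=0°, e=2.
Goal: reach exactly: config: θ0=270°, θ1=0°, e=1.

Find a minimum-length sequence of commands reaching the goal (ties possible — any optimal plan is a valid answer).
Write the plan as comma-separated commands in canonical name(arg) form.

rotate(0, 90), extend(-1)

from: config: θ0=180°, θ1=0°, e=2
[1] after rotate(0, 90): config: θ0=270°, θ1=0°, e=2
[2] after extend(-1): config: θ0=270°, θ1=0°, e=1
no 1-step plan works, so 2 is optimal.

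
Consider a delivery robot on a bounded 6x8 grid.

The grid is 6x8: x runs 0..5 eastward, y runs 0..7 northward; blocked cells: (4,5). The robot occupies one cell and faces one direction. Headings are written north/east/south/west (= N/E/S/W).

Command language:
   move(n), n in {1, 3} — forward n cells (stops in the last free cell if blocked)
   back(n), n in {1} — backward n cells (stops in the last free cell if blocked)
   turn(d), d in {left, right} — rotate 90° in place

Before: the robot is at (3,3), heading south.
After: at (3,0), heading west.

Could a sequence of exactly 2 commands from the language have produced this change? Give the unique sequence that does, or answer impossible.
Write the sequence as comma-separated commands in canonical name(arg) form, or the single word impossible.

key: cell and facing (now W) both changed — the 2 commands mix motion and turning
begin: at (3,3), heading south
[1] after move(3): at (3,0), heading south
[2] after turn(right): at (3,0), heading west
uniquely the one of 25 2-step routes that fits.

move(3), turn(right)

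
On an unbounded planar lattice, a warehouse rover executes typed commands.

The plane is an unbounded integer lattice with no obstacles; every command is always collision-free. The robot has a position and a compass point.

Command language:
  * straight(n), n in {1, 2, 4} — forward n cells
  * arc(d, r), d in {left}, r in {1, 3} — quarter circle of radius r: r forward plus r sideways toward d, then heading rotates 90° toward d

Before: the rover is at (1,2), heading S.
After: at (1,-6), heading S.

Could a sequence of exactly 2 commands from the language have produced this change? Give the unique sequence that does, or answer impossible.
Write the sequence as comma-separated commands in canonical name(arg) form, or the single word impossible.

key: heading stays S — no command in the sequence turns
from: at (1,2), heading S
[1] after straight(4): at (1,-2), heading S
[2] after straight(4): at (1,-6), heading S
no rival 2-sequence matches.

straight(4), straight(4)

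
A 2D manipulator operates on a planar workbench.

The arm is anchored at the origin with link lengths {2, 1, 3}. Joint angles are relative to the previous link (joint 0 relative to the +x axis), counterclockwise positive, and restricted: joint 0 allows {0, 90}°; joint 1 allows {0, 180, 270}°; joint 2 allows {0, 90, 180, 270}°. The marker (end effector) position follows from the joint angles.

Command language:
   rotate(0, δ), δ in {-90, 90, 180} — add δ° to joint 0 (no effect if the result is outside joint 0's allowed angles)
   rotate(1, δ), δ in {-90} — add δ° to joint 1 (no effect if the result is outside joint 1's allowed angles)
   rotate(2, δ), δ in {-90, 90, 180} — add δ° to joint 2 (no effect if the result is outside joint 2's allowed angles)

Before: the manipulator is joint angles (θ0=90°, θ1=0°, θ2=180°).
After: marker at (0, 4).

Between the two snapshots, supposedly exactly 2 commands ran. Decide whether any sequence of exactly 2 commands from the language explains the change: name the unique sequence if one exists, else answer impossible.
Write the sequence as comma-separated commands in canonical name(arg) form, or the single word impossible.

initial: joint angles (θ0=90°, θ1=0°, θ2=180°)
t=1 rotate(1, -90) ⇒ joint angles (θ0=90°, θ1=270°, θ2=180°)
t=2 rotate(1, -90) ⇒ joint angles (θ0=90°, θ1=180°, θ2=180°)
no rival 2-sequence matches.

rotate(1, -90), rotate(1, -90)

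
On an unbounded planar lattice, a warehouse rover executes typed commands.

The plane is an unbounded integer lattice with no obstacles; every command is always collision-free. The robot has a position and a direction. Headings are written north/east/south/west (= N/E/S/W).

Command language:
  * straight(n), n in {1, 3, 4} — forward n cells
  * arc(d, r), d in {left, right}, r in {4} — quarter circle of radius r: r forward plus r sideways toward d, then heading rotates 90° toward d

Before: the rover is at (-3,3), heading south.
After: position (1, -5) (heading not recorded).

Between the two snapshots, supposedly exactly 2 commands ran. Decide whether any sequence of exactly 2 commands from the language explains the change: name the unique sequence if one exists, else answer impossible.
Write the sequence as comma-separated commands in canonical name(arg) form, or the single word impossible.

key: running arc(left, 4) before straight(4) would end elsewhere — order is forced
initial: at (-3,3), heading south
t=1 straight(4) ⇒ at (-3,-1), heading south
t=2 arc(left, 4) ⇒ at (1,-5), heading east
no other 2-command option fits: unique.

straight(4), arc(left, 4)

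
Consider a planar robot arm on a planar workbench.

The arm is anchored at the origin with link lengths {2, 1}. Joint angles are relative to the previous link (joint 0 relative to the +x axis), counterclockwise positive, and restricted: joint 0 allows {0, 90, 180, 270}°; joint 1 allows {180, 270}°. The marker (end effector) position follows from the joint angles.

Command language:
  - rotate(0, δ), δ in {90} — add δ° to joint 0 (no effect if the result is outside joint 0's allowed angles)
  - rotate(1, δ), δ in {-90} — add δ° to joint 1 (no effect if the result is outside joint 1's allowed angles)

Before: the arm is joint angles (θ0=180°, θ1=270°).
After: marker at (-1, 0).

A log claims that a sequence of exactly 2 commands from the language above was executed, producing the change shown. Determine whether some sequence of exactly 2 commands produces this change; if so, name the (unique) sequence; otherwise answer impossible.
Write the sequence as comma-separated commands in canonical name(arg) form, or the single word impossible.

start: joint angles (θ0=180°, θ1=270°)
1. rotate(1, -90) → joint angles (θ0=180°, θ1=180°)
2. rotate(1, -90) → joint angles (θ0=180°, θ1=180°)
uniquely the one of 4 2-step routes that fits.

rotate(1, -90), rotate(1, -90)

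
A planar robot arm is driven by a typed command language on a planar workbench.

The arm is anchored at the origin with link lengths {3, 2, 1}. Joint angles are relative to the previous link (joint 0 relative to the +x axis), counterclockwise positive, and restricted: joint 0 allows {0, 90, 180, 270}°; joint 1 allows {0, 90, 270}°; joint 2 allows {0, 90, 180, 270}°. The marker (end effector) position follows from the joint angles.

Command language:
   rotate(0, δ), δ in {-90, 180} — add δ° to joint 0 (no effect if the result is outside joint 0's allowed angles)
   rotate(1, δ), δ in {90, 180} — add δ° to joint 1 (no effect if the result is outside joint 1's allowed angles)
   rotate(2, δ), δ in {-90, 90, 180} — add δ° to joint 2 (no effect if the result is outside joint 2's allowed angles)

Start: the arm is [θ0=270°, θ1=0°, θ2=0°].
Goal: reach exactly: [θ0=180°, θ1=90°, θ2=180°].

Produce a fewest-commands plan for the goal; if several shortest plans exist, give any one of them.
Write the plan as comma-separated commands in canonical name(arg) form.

rotate(1, 90), rotate(0, -90), rotate(2, 180)

from: [θ0=270°, θ1=0°, θ2=0°]
t=1 rotate(1, 90) ⇒ [θ0=270°, θ1=90°, θ2=0°]
t=2 rotate(0, -90) ⇒ [θ0=180°, θ1=90°, θ2=0°]
t=3 rotate(2, 180) ⇒ [θ0=180°, θ1=90°, θ2=180°]
shorter routes all fall short; 3 is best.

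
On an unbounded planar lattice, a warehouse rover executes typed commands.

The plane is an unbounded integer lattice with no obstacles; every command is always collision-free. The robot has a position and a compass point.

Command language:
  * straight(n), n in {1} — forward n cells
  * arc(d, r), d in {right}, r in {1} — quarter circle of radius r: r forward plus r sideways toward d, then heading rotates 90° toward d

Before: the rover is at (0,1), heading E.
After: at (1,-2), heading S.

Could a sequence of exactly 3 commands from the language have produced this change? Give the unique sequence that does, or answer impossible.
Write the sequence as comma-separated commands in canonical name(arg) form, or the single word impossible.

key: running straight(1) before arc(right, 1) would end elsewhere — order is forced
t0: at (0,1), heading E
[1] after arc(right, 1): at (1,0), heading S
[2] after straight(1): at (1,-1), heading S
[3] after straight(1): at (1,-2), heading S
all 8 alternatives checked — unique.

arc(right, 1), straight(1), straight(1)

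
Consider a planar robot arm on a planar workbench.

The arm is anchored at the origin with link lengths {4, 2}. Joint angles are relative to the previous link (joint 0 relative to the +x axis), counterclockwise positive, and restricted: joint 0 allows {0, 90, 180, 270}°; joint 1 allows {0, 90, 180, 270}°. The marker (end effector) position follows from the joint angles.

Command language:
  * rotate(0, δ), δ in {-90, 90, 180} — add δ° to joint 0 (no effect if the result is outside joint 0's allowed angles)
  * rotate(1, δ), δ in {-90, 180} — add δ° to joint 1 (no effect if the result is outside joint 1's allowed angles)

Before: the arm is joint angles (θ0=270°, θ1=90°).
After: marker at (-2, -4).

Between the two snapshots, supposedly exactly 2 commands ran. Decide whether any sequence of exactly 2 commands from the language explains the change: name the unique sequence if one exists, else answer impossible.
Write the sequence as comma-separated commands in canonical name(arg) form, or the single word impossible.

rotate(1, -90), rotate(1, -90)

begin: joint angles (θ0=270°, θ1=90°)
[1] after rotate(1, -90): joint angles (θ0=270°, θ1=0°)
[2] after rotate(1, -90): joint angles (θ0=270°, θ1=270°)
no other 2-command option fits: unique.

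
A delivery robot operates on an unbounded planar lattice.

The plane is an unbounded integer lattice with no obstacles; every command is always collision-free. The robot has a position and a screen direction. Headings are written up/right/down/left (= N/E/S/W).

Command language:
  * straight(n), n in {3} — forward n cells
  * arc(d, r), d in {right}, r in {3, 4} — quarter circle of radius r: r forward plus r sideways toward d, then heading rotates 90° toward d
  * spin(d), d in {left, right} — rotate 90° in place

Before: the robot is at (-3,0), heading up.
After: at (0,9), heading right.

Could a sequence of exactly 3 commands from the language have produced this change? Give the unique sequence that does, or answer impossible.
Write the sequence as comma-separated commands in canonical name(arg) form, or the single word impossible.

straight(3), straight(3), arc(right, 3)

key: position moved to (0,9) AND the heading swung to E — translation plus rotation needed
from: at (-3,0), heading up
step 1 (straight(3)): at (-3,3), heading up
step 2 (straight(3)): at (-3,6), heading up
step 3 (arc(right, 3)): at (0,9), heading right
all 125 alternatives checked — unique.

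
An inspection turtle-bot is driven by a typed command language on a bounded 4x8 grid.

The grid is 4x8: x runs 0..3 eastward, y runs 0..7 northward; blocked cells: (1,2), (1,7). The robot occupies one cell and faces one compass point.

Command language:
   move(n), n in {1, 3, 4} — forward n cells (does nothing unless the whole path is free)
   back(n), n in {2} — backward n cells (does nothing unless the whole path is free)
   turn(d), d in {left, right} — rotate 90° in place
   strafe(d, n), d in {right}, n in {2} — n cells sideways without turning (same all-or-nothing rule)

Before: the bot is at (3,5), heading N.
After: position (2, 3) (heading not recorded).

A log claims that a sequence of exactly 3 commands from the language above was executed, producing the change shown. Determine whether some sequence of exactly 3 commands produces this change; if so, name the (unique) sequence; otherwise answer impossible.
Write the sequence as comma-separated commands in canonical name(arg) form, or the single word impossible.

key: running move(1) before back(2) would end elsewhere — order is forced
start: at (3,5), heading N
t=1 back(2) ⇒ at (3,3), heading N
t=2 turn(left) ⇒ at (3,3), heading W
t=3 move(1) ⇒ at (2,3), heading W
uniquely the one of 343 3-step routes that fits.

back(2), turn(left), move(1)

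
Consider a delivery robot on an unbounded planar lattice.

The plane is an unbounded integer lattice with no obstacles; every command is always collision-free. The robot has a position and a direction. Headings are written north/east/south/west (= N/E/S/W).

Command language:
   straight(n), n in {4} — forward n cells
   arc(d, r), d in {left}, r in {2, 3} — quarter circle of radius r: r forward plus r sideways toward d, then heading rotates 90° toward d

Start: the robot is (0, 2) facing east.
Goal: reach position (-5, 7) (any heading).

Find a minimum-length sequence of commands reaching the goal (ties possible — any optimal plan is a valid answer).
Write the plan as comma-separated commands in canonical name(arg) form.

arc(left, 2), arc(left, 3), straight(4)

from: (0, 2) facing east
1. arc(left, 2) → (2, 4) facing north
2. arc(left, 3) → (-1, 7) facing west
3. straight(4) → (-5, 7) facing west
minimal: 3 command(s), checked below 3.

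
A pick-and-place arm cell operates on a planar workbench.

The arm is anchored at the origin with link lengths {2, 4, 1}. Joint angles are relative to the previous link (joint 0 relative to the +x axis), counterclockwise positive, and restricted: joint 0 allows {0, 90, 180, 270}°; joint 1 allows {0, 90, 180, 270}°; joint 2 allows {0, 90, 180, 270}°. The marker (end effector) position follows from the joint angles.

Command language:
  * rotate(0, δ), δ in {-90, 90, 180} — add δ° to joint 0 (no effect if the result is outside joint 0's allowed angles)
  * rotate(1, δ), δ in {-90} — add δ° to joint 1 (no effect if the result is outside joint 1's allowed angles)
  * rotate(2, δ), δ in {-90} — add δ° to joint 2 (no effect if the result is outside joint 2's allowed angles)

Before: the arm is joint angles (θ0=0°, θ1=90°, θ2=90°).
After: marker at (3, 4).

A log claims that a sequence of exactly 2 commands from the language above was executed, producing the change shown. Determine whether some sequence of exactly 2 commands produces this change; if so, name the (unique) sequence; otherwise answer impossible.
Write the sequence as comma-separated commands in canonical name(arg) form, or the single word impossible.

rotate(2, -90), rotate(2, -90)

initial: joint angles (θ0=0°, θ1=90°, θ2=90°)
step 1 (rotate(2, -90)): joint angles (θ0=0°, θ1=90°, θ2=0°)
step 2 (rotate(2, -90)): joint angles (θ0=0°, θ1=90°, θ2=270°)
no rival 2-sequence matches.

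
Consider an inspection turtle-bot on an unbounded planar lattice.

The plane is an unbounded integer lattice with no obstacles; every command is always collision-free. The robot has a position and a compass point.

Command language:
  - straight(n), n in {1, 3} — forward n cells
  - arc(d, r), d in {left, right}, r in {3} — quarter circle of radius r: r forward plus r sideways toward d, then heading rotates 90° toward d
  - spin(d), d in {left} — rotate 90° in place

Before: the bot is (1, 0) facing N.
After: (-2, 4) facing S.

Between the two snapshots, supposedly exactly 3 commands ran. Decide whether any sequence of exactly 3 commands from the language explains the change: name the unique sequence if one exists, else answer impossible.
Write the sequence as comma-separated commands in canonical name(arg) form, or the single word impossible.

key: running spin(left) before straight(1) would end elsewhere — order is forced
start: (1, 0) facing N
step 1 (straight(1)): (1, 1) facing N
step 2 (arc(left, 3)): (-2, 4) facing W
step 3 (spin(left)): (-2, 4) facing S
uniquely the one of 125 3-step routes that fits.

straight(1), arc(left, 3), spin(left)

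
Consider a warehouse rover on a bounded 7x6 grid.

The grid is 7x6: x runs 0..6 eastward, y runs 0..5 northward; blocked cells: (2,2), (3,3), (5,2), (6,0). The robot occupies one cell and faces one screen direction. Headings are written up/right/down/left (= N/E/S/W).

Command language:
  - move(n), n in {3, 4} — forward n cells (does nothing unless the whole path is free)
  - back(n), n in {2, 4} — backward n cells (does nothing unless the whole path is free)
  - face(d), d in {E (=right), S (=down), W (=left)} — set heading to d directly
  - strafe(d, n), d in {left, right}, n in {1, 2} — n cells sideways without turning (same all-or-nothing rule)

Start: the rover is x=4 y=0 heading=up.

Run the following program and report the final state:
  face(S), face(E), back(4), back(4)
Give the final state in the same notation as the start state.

x=0 y=0 heading=right

t0: x=4 y=0 heading=up
t=1 face(S) ⇒ x=4 y=0 heading=down
t=2 face(E) ⇒ x=4 y=0 heading=right
t=3 back(4) ⇒ x=0 y=0 heading=right
t=4 back(4) ⇒ x=0 y=0 heading=right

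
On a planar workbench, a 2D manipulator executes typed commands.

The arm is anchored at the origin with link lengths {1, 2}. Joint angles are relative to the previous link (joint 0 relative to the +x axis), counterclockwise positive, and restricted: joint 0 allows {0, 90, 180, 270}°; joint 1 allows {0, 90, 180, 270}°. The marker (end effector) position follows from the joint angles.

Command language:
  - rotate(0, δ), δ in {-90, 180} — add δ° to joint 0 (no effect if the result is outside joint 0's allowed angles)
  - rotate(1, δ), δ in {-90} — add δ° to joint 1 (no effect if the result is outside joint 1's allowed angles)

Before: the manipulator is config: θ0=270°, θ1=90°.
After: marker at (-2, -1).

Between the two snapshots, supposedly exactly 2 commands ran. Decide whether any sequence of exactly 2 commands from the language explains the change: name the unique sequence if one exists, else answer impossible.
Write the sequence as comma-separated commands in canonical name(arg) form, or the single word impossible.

start: config: θ0=270°, θ1=90°
step 1 (rotate(1, -90)): config: θ0=270°, θ1=0°
step 2 (rotate(1, -90)): config: θ0=270°, θ1=270°
all 9 alternatives checked — unique.

rotate(1, -90), rotate(1, -90)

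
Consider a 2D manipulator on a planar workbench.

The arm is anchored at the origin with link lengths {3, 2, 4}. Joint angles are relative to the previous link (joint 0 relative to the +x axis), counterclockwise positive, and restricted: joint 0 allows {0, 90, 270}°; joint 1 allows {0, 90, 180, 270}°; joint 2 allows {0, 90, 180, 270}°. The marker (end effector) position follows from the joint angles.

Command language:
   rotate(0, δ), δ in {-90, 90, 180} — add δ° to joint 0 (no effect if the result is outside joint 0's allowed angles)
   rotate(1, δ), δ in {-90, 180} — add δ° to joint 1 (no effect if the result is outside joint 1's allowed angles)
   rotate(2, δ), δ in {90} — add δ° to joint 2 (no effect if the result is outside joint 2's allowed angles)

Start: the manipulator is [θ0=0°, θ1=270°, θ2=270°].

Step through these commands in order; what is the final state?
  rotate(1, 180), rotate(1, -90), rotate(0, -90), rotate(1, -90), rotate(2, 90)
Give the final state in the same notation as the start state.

[θ0=270°, θ1=270°, θ2=0°]

start: [θ0=0°, θ1=270°, θ2=270°]
t=1 rotate(1, 180) ⇒ [θ0=0°, θ1=90°, θ2=270°]
t=2 rotate(1, -90) ⇒ [θ0=0°, θ1=0°, θ2=270°]
t=3 rotate(0, -90) ⇒ [θ0=270°, θ1=0°, θ2=270°]
t=4 rotate(1, -90) ⇒ [θ0=270°, θ1=270°, θ2=270°]
t=5 rotate(2, 90) ⇒ [θ0=270°, θ1=270°, θ2=0°]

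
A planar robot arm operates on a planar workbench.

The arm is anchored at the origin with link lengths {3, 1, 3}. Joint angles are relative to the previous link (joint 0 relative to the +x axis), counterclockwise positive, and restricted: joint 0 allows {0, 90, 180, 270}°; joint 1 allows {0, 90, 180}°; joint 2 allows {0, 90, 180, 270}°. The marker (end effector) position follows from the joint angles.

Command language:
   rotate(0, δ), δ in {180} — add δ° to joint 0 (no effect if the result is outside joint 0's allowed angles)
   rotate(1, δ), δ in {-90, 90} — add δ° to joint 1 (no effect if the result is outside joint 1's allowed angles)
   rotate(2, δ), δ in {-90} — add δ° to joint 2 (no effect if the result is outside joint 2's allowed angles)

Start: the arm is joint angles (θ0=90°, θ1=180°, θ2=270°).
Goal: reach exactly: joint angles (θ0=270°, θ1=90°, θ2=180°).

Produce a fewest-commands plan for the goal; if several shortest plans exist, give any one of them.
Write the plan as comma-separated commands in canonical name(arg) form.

rotate(1, -90), rotate(2, -90), rotate(0, 180)

start: joint angles (θ0=90°, θ1=180°, θ2=270°)
step 1 (rotate(1, -90)): joint angles (θ0=90°, θ1=90°, θ2=270°)
step 2 (rotate(2, -90)): joint angles (θ0=90°, θ1=90°, θ2=180°)
step 3 (rotate(0, 180)): joint angles (θ0=270°, θ1=90°, θ2=180°)
no 2-step plan works, so 3 is optimal.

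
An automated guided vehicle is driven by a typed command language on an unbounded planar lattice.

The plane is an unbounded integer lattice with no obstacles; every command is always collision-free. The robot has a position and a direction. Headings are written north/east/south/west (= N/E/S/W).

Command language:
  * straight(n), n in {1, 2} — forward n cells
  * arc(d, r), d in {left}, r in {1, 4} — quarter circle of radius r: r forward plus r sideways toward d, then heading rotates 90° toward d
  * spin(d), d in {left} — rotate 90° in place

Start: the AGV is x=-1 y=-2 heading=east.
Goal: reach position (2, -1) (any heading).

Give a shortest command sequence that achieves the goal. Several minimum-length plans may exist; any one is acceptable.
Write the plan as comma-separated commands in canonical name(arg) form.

straight(2), arc(left, 1)

start: x=-1 y=-2 heading=east
1. straight(2) → x=1 y=-2 heading=east
2. arc(left, 1) → x=2 y=-1 heading=north
minimal: 2 command(s), checked below 2.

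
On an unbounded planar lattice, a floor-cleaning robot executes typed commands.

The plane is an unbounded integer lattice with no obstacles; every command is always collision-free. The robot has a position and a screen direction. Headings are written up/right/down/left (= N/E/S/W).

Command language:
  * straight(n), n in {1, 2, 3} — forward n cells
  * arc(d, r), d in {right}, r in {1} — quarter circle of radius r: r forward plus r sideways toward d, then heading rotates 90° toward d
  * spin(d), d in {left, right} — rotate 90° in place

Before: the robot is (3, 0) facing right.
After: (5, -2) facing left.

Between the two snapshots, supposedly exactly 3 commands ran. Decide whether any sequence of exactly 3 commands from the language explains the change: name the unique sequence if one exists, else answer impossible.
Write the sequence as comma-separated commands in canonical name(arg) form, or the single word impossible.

key: cell and facing (now W) both changed — the 3 commands mix motion and turning
from: (3, 0) facing right
step 1 (straight(2)): (5, 0) facing right
step 2 (arc(right, 1)): (6, -1) facing down
step 3 (arc(right, 1)): (5, -2) facing left
uniquely the one of 216 3-step routes that fits.

straight(2), arc(right, 1), arc(right, 1)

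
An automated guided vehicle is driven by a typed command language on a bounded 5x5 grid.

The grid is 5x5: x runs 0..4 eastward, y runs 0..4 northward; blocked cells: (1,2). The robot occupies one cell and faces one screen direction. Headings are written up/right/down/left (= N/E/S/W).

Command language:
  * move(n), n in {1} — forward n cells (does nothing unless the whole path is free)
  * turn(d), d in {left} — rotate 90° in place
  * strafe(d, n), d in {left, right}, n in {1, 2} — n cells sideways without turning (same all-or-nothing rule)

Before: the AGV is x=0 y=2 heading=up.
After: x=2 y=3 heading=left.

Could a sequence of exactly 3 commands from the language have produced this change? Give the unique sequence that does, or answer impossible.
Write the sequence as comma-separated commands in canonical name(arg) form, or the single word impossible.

move(1), strafe(right, 2), turn(left)

key: running turn(left) before move(1) would end elsewhere — order is forced
start: x=0 y=2 heading=up
t=1 move(1) ⇒ x=0 y=3 heading=up
t=2 strafe(right, 2) ⇒ x=2 y=3 heading=up
t=3 turn(left) ⇒ x=2 y=3 heading=left
no other 3-command option fits: unique.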